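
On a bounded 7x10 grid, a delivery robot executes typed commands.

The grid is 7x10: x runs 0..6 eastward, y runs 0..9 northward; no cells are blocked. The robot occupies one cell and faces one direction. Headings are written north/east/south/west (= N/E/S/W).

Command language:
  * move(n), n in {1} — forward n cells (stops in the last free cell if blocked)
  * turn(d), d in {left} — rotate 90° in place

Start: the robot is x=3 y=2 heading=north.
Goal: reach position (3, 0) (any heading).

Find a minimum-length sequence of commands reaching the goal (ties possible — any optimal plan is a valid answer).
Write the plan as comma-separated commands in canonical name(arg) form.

turn(left), turn(left), move(1), move(1)

initial: x=3 y=2 heading=north
[1] after turn(left): x=3 y=2 heading=west
[2] after turn(left): x=3 y=2 heading=south
[3] after move(1): x=3 y=1 heading=south
[4] after move(1): x=3 y=0 heading=south
minimal: 4 command(s), checked below 4.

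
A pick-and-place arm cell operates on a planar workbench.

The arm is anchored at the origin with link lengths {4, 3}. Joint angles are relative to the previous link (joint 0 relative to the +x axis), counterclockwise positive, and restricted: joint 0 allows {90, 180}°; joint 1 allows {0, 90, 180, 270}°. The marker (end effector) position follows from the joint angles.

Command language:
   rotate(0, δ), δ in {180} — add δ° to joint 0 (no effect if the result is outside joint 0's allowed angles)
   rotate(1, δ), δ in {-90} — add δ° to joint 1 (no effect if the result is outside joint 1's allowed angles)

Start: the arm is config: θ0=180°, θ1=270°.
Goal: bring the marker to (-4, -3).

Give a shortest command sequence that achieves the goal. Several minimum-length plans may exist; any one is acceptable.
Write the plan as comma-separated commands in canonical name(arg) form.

begin: config: θ0=180°, θ1=270°
[1] after rotate(1, -90): config: θ0=180°, θ1=180°
[2] after rotate(1, -90): config: θ0=180°, θ1=90°
nothing shorter than 2 reaches the goal.

rotate(1, -90), rotate(1, -90)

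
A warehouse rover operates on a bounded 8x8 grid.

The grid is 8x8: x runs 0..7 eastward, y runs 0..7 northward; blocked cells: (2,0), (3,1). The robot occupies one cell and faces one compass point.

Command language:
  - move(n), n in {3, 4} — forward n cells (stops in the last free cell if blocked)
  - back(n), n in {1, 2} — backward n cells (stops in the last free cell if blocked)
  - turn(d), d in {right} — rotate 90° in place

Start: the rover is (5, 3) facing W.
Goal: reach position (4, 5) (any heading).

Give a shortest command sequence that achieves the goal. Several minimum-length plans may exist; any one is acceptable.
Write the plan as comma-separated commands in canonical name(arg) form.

turn(right), turn(right), back(1), turn(right), back(2)

from: (5, 3) facing W
step 1 (turn(right)): (5, 3) facing N
step 2 (turn(right)): (5, 3) facing E
step 3 (back(1)): (4, 3) facing E
step 4 (turn(right)): (4, 3) facing S
step 5 (back(2)): (4, 5) facing S
minimal: 5 command(s), checked below 5.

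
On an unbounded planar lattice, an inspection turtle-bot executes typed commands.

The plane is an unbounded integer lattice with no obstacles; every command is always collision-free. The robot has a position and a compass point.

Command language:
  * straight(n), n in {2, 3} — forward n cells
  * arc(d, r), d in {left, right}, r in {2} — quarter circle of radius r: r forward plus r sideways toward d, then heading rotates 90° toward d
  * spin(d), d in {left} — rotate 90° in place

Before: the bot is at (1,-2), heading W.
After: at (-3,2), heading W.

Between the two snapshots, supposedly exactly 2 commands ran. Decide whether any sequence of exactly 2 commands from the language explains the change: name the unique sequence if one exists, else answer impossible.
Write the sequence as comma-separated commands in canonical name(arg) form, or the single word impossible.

arc(right, 2), arc(left, 2)

key: running arc(left, 2) before arc(right, 2) would end elsewhere — order is forced
initial: at (1,-2), heading W
1. arc(right, 2) → at (-1,0), heading N
2. arc(left, 2) → at (-3,2), heading W
all 25 alternatives checked — unique.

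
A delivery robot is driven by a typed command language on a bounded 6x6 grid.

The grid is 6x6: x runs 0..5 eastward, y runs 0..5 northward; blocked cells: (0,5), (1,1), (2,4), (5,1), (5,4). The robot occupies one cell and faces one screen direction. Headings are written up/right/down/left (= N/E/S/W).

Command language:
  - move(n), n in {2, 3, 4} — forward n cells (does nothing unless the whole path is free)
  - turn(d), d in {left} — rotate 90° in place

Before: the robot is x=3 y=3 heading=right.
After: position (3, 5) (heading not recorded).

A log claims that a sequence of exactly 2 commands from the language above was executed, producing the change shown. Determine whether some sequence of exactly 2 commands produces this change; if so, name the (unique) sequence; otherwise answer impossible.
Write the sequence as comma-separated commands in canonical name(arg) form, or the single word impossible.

key: running move(2) before turn(left) would end elsewhere — order is forced
t0: x=3 y=3 heading=right
1. turn(left) → x=3 y=3 heading=up
2. move(2) → x=3 y=5 heading=up
all 16 alternatives checked — unique.

turn(left), move(2)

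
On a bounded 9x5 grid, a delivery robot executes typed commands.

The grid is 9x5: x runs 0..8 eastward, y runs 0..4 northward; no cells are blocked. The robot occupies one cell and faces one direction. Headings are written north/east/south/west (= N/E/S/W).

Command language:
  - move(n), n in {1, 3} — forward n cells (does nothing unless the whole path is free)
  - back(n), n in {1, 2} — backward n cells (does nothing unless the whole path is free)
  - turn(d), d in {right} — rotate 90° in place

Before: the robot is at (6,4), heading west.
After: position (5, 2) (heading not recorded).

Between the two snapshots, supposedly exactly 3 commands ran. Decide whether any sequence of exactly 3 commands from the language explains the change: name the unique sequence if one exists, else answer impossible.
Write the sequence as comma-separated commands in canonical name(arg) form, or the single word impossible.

move(1), turn(right), back(2)

key: running back(2) before move(1) would end elsewhere — order is forced
from: at (6,4), heading west
1. move(1) → at (5,4), heading west
2. turn(right) → at (5,4), heading north
3. back(2) → at (5,2), heading north
all 125 alternatives checked — unique.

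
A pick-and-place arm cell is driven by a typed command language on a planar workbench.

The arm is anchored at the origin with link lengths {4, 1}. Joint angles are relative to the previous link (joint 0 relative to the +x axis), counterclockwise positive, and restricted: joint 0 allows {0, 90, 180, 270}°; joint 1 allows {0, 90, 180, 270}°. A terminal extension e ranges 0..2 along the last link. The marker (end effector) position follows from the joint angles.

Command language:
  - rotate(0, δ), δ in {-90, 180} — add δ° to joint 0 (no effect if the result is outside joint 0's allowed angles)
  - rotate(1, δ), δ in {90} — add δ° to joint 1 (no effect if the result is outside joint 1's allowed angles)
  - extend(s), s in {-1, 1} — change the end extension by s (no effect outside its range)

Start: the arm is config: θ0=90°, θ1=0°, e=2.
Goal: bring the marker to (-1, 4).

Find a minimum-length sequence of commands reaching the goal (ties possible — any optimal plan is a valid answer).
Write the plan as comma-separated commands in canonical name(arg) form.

from: config: θ0=90°, θ1=0°, e=2
t=1 rotate(1, 90) ⇒ config: θ0=90°, θ1=90°, e=2
t=2 extend(-1) ⇒ config: θ0=90°, θ1=90°, e=1
t=3 extend(-1) ⇒ config: θ0=90°, θ1=90°, e=0
no 2-step plan works, so 3 is optimal.

rotate(1, 90), extend(-1), extend(-1)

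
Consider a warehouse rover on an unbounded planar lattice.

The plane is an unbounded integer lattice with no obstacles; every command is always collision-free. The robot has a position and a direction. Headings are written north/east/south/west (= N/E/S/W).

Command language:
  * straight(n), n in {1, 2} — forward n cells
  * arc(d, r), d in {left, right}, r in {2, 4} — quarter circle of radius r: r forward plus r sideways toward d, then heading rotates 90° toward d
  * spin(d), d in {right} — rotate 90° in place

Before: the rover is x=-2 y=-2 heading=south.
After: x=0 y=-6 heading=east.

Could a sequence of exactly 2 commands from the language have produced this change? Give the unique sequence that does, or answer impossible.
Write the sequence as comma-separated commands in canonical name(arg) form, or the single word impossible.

key: position moved to (0,-6) AND the heading swung to E — translation plus rotation needed
from: x=-2 y=-2 heading=south
t=1 straight(2) ⇒ x=-2 y=-4 heading=south
t=2 arc(left, 2) ⇒ x=0 y=-6 heading=east
all 49 alternatives checked — unique.

straight(2), arc(left, 2)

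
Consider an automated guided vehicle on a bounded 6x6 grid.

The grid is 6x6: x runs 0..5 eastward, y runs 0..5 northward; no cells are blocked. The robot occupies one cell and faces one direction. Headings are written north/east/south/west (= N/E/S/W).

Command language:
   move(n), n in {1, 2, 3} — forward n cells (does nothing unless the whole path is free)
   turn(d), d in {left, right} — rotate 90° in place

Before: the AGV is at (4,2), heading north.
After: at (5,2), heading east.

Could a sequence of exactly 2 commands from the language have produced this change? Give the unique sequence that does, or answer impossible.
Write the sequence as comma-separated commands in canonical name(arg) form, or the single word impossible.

turn(right), move(1)

key: cell and facing (now E) both changed — the 2 commands mix motion and turning
begin: at (4,2), heading north
[1] after turn(right): at (4,2), heading east
[2] after move(1): at (5,2), heading east
all 25 alternatives checked — unique.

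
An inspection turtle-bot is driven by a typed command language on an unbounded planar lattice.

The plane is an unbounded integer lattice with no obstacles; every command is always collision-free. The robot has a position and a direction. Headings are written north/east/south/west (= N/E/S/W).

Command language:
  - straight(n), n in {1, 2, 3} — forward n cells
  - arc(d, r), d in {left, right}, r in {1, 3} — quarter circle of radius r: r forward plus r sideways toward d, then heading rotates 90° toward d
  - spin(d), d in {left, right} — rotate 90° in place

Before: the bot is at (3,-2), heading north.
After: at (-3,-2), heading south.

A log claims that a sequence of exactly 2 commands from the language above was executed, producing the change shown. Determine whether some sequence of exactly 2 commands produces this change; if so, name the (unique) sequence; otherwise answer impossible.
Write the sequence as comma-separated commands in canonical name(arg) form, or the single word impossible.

key: cell and facing (now S) both changed — the 2 commands mix motion and turning
start: at (3,-2), heading north
step 1 (arc(left, 3)): at (0,1), heading west
step 2 (arc(left, 3)): at (-3,-2), heading south
no other 2-command option fits: unique.

arc(left, 3), arc(left, 3)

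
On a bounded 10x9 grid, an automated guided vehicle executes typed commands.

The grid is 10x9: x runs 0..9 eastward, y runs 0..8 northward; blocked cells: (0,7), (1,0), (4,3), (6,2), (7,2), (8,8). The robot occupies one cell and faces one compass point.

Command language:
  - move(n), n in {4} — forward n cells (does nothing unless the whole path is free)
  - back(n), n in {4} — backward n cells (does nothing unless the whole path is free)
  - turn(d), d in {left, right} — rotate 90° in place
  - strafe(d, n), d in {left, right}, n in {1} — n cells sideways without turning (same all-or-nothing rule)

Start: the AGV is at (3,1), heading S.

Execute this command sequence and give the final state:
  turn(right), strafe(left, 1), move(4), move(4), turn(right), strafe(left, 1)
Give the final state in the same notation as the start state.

at (2,0), heading N

begin: at (3,1), heading S
[1] after turn(right): at (3,1), heading W
[2] after strafe(left, 1): at (3,0), heading W
[3] after move(4): at (3,0), heading W
[4] after move(4): at (3,0), heading W
[5] after turn(right): at (3,0), heading N
[6] after strafe(left, 1): at (2,0), heading N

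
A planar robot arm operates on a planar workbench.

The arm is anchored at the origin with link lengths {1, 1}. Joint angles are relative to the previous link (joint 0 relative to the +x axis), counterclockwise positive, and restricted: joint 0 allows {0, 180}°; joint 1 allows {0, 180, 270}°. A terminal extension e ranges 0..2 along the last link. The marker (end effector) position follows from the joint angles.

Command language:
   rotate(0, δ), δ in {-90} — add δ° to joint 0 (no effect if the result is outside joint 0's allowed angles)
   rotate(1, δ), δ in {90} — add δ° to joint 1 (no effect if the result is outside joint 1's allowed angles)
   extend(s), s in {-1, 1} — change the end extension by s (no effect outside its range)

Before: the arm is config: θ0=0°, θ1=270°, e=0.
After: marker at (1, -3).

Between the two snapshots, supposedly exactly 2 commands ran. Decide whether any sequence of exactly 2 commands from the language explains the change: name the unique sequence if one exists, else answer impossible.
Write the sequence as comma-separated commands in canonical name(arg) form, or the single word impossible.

extend(1), extend(1)

start: config: θ0=0°, θ1=270°, e=0
1. extend(1) → config: θ0=0°, θ1=270°, e=1
2. extend(1) → config: θ0=0°, θ1=270°, e=2
no rival 2-sequence matches.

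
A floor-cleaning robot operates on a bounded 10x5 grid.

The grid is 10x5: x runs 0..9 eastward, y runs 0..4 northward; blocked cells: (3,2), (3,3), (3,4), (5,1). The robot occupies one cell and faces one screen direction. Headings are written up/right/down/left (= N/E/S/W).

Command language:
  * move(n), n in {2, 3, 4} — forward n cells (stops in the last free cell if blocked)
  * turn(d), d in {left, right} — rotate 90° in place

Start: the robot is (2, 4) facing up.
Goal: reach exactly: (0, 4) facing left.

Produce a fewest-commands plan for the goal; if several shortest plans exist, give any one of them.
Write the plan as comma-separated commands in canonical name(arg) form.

from: (2, 4) facing up
[1] after turn(left): (2, 4) facing left
[2] after move(2): (0, 4) facing left
no 1-step plan works, so 2 is optimal.

turn(left), move(2)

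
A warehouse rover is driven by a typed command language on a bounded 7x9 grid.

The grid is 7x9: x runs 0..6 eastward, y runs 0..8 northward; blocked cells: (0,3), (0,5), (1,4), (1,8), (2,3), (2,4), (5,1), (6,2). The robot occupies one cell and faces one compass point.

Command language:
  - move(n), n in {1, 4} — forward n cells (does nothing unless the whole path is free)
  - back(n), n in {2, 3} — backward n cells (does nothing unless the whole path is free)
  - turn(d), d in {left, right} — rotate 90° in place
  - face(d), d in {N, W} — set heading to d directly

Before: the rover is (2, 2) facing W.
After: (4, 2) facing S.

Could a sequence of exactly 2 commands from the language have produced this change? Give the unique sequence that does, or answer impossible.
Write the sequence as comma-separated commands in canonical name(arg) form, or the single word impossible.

key: cell and facing (now S) both changed — the 2 commands mix motion and turning
begin: (2, 2) facing W
step 1 (back(2)): (4, 2) facing W
step 2 (turn(left)): (4, 2) facing S
all 64 alternatives checked — unique.

back(2), turn(left)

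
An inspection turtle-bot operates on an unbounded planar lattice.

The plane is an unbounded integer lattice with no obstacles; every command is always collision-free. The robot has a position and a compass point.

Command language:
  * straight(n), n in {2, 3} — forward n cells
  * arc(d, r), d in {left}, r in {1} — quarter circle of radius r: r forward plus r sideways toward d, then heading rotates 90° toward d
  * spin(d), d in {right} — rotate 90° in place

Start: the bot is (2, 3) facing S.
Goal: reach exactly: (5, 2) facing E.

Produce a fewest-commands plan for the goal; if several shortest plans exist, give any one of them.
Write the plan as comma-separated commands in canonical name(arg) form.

arc(left, 1), straight(2)

initial: (2, 3) facing S
t=1 arc(left, 1) ⇒ (3, 2) facing E
t=2 straight(2) ⇒ (5, 2) facing E
nothing shorter than 2 reaches the goal.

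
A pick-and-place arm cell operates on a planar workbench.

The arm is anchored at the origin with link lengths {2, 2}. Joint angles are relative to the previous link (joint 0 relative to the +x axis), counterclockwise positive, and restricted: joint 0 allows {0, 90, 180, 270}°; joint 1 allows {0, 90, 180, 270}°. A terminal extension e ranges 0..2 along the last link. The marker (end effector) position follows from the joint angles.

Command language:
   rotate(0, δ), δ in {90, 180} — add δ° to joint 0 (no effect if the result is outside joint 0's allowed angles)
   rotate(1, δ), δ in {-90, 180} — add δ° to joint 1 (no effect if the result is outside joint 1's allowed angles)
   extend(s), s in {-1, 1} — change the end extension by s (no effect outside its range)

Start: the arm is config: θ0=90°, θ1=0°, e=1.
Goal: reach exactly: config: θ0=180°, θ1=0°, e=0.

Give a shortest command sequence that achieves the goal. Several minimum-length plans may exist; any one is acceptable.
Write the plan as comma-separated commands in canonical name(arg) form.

t0: config: θ0=90°, θ1=0°, e=1
1. extend(-1) → config: θ0=90°, θ1=0°, e=0
2. rotate(0, 90) → config: θ0=180°, θ1=0°, e=0
shorter routes all fall short; 2 is best.

extend(-1), rotate(0, 90)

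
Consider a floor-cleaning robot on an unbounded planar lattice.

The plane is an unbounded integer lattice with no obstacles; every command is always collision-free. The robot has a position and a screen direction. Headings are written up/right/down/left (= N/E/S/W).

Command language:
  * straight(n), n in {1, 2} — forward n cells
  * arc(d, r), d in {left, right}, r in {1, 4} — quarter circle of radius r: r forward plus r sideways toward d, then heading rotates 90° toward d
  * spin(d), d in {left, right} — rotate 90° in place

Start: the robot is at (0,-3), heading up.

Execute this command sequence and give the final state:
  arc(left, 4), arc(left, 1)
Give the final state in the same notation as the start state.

begin: at (0,-3), heading up
[1] after arc(left, 4): at (-4,1), heading left
[2] after arc(left, 1): at (-5,0), heading down

at (-5,0), heading down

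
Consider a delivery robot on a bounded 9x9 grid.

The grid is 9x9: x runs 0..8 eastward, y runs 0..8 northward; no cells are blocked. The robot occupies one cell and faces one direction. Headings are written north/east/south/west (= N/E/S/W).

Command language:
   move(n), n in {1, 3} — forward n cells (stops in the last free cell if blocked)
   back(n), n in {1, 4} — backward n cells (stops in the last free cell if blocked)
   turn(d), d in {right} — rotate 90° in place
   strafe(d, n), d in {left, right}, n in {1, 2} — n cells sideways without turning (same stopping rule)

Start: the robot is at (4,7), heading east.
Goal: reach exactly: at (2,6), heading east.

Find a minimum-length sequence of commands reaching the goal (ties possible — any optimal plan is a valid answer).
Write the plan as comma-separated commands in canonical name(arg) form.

strafe(right, 1), back(1), back(1)

start: at (4,7), heading east
1. strafe(right, 1) → at (4,6), heading east
2. back(1) → at (3,6), heading east
3. back(1) → at (2,6), heading east
shorter routes all fall short; 3 is best.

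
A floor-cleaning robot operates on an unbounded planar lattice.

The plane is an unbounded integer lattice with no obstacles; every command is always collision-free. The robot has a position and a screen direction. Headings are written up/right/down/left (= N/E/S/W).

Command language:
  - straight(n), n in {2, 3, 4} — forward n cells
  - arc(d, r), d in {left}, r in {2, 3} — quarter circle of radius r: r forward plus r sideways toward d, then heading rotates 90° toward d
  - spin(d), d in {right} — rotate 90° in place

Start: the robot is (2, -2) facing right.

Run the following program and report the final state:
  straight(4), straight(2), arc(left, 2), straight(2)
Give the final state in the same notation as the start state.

start: (2, -2) facing right
step 1 (straight(4)): (6, -2) facing right
step 2 (straight(2)): (8, -2) facing right
step 3 (arc(left, 2)): (10, 0) facing up
step 4 (straight(2)): (10, 2) facing up

(10, 2) facing up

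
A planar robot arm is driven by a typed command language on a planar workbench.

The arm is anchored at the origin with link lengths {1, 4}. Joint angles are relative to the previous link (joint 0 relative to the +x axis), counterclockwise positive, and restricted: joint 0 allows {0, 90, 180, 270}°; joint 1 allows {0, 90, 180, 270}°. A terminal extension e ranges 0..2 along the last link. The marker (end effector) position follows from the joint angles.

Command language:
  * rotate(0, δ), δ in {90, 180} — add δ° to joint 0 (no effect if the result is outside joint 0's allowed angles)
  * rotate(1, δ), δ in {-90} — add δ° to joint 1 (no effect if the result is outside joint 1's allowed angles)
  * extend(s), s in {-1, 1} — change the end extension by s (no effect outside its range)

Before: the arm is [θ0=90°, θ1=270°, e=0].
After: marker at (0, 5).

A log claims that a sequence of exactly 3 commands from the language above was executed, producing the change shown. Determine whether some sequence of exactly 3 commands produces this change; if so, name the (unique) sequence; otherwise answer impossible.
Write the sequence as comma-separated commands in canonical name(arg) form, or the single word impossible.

t0: [θ0=90°, θ1=270°, e=0]
1. rotate(1, -90) → [θ0=90°, θ1=180°, e=0]
2. rotate(1, -90) → [θ0=90°, θ1=90°, e=0]
3. rotate(1, -90) → [θ0=90°, θ1=0°, e=0]
no other 3-command option fits: unique.

rotate(1, -90), rotate(1, -90), rotate(1, -90)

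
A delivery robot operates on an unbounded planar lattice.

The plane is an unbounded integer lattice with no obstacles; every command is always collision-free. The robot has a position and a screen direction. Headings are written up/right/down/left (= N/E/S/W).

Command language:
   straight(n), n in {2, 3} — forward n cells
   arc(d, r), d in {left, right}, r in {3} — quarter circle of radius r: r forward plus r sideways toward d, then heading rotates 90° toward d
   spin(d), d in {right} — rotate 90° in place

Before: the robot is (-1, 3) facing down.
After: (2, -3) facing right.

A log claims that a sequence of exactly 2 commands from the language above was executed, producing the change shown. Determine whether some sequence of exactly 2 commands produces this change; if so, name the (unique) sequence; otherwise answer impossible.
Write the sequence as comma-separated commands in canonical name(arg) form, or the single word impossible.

straight(3), arc(left, 3)

key: cell and facing (now E) both changed — the 2 commands mix motion and turning
t0: (-1, 3) facing down
1. straight(3) → (-1, 0) facing down
2. arc(left, 3) → (2, -3) facing right
no rival 2-sequence matches.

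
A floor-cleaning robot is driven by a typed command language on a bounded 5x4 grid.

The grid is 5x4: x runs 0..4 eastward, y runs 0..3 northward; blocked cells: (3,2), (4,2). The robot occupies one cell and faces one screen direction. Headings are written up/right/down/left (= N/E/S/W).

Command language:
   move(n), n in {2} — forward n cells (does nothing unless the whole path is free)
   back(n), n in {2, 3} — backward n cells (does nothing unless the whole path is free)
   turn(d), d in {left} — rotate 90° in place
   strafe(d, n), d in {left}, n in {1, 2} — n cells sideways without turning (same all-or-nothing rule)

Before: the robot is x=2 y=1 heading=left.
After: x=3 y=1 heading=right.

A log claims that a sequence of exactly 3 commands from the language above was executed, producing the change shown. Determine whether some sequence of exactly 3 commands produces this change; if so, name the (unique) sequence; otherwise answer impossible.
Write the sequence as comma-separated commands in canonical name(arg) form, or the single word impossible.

key: cell and facing (now E) both changed — the 3 commands mix motion and turning
from: x=2 y=1 heading=left
step 1 (turn(left)): x=2 y=1 heading=down
step 2 (strafe(left, 1)): x=3 y=1 heading=down
step 3 (turn(left)): x=3 y=1 heading=right
all 216 alternatives checked — unique.

turn(left), strafe(left, 1), turn(left)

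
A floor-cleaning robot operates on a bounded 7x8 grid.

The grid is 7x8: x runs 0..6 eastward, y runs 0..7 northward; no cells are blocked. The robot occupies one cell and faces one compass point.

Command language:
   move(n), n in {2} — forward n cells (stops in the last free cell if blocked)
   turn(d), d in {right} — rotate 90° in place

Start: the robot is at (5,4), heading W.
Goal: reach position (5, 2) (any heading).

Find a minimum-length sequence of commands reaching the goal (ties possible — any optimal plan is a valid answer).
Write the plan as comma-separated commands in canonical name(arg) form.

initial: at (5,4), heading W
t=1 turn(right) ⇒ at (5,4), heading N
t=2 turn(right) ⇒ at (5,4), heading E
t=3 turn(right) ⇒ at (5,4), heading S
t=4 move(2) ⇒ at (5,2), heading S
no 3-step plan works, so 4 is optimal.

turn(right), turn(right), turn(right), move(2)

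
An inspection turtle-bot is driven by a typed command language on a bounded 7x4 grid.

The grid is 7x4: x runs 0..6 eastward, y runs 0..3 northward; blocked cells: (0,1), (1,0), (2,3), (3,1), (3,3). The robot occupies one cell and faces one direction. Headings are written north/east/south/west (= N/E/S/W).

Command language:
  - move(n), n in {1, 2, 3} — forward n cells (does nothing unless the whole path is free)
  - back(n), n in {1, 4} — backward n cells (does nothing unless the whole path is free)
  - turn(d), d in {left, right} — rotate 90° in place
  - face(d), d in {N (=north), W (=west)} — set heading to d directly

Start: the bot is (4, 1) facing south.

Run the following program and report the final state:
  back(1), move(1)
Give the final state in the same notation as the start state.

start: (4, 1) facing south
t=1 back(1) ⇒ (4, 2) facing south
t=2 move(1) ⇒ (4, 1) facing south

(4, 1) facing south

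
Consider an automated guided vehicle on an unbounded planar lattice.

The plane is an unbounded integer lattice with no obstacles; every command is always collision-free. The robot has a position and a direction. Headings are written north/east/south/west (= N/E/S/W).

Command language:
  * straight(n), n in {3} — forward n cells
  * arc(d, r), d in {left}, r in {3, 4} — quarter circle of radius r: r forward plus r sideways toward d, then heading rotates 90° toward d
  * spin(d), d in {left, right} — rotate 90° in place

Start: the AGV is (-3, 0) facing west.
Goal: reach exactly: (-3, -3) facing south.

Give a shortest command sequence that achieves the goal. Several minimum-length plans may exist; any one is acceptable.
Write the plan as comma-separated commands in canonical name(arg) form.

from: (-3, 0) facing west
[1] after spin(left): (-3, 0) facing south
[2] after straight(3): (-3, -3) facing south
minimal: 2 command(s), checked below 2.

spin(left), straight(3)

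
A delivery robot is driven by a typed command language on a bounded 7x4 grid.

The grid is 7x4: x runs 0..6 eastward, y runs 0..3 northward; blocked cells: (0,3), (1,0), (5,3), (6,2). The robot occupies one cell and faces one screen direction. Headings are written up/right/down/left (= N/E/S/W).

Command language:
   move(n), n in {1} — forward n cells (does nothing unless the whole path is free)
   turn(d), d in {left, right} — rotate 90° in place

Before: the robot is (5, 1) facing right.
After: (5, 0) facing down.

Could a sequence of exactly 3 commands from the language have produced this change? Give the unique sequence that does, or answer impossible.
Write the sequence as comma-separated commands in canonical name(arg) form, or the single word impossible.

turn(right), move(1), move(1)

key: cell and facing (now S) both changed — the 3 commands mix motion and turning
start: (5, 1) facing right
t=1 turn(right) ⇒ (5, 1) facing down
t=2 move(1) ⇒ (5, 0) facing down
t=3 move(1) ⇒ (5, 0) facing down
uniquely the one of 27 3-step routes that fits.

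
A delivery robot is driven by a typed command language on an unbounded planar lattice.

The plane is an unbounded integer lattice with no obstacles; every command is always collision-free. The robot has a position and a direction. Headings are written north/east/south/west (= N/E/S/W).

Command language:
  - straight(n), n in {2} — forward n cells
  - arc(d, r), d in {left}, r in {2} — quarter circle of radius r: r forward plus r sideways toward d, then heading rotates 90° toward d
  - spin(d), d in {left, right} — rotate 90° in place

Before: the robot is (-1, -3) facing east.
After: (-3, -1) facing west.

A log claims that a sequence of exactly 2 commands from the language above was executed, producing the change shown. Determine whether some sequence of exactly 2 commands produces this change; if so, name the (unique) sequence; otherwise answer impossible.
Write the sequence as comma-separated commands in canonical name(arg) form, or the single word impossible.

spin(left), arc(left, 2)

key: running arc(left, 2) before spin(left) would end elsewhere — order is forced
from: (-1, -3) facing east
t=1 spin(left) ⇒ (-1, -3) facing north
t=2 arc(left, 2) ⇒ (-3, -1) facing west
all 16 alternatives checked — unique.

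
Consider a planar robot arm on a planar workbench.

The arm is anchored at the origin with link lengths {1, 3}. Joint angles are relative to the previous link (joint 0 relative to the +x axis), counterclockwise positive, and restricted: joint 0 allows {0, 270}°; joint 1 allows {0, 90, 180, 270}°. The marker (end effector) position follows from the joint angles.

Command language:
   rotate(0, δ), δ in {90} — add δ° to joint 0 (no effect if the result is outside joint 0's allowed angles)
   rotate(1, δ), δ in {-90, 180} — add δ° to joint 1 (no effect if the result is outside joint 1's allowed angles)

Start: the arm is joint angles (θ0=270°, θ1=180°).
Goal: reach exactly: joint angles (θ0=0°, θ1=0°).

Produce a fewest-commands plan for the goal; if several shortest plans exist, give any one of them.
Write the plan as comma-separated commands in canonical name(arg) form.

rotate(0, 90), rotate(1, 180)

begin: joint angles (θ0=270°, θ1=180°)
[1] after rotate(0, 90): joint angles (θ0=0°, θ1=180°)
[2] after rotate(1, 180): joint angles (θ0=0°, θ1=0°)
shorter routes all fall short; 2 is best.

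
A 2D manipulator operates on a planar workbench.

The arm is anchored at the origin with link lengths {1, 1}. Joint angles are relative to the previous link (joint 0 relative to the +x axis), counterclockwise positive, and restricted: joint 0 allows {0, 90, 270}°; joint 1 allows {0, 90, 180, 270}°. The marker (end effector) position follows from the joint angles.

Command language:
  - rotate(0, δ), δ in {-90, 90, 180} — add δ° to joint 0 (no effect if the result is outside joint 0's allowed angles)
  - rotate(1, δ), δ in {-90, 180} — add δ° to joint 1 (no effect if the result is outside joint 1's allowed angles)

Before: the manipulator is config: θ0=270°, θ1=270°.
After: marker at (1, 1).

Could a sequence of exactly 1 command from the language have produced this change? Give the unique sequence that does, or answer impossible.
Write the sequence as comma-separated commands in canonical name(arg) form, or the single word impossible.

rotate(0, 180)

begin: config: θ0=270°, θ1=270°
t=1 rotate(0, 180) ⇒ config: θ0=90°, θ1=270°
no other 1-command option fits: unique.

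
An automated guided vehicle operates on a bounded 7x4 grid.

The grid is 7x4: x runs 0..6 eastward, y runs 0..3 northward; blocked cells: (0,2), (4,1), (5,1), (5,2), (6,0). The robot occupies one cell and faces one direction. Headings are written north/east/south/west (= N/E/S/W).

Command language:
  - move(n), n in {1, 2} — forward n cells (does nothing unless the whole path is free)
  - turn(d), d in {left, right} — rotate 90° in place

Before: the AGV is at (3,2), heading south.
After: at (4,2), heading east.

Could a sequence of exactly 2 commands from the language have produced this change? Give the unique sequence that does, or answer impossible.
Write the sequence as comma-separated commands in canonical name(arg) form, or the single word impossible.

key: order matters: swapping turn(left) and move(1) lands elsewhere
begin: at (3,2), heading south
t=1 turn(left) ⇒ at (3,2), heading east
t=2 move(1) ⇒ at (4,2), heading east
no rival 2-sequence matches.

turn(left), move(1)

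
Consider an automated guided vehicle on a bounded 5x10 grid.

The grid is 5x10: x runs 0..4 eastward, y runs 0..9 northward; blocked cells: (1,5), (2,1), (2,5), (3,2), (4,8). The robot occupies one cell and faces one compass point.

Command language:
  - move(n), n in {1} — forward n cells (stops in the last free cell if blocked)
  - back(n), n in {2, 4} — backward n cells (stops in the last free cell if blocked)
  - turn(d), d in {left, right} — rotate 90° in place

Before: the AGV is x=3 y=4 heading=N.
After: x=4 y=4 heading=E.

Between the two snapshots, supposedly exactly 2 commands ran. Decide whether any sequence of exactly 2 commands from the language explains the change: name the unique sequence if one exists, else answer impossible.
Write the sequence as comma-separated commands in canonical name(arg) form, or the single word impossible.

turn(right), move(1)

key: running move(1) before turn(right) would end elsewhere — order is forced
begin: x=3 y=4 heading=N
t=1 turn(right) ⇒ x=3 y=4 heading=E
t=2 move(1) ⇒ x=4 y=4 heading=E
all 25 alternatives checked — unique.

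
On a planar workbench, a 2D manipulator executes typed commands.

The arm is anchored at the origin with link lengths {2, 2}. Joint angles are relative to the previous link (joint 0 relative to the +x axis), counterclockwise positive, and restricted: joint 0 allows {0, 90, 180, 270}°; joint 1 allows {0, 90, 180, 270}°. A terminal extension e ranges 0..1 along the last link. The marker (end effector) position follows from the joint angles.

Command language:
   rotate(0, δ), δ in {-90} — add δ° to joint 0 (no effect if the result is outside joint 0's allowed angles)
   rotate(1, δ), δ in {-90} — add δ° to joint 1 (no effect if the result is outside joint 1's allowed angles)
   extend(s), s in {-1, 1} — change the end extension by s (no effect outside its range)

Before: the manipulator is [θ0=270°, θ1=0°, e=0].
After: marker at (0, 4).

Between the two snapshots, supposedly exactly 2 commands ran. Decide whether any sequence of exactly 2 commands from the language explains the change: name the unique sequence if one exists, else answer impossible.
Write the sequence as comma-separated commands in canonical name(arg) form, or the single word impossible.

initial: [θ0=270°, θ1=0°, e=0]
t=1 rotate(0, -90) ⇒ [θ0=180°, θ1=0°, e=0]
t=2 rotate(0, -90) ⇒ [θ0=90°, θ1=0°, e=0]
no rival 2-sequence matches.

rotate(0, -90), rotate(0, -90)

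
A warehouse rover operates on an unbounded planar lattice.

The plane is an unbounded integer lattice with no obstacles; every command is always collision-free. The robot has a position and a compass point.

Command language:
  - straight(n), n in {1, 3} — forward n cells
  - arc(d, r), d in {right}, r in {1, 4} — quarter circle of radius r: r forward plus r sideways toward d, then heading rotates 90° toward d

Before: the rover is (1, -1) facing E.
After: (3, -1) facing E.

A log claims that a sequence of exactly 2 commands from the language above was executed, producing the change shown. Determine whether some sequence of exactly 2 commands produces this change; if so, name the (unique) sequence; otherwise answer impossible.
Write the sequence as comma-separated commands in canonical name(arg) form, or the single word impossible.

key: still facing E at the end — nothing in the sequence rotates
start: (1, -1) facing E
step 1 (straight(1)): (2, -1) facing E
step 2 (straight(1)): (3, -1) facing E
all 16 alternatives checked — unique.

straight(1), straight(1)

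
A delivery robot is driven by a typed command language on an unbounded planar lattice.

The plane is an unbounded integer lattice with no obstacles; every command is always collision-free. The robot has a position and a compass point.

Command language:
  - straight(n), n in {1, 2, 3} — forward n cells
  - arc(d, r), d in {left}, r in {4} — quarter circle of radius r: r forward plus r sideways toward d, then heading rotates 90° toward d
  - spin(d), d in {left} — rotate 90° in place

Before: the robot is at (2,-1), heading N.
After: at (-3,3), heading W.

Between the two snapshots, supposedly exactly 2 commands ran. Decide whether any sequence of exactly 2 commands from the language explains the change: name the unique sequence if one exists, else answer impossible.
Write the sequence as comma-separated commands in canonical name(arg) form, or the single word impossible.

arc(left, 4), straight(1)

key: running straight(1) before arc(left, 4) would end elsewhere — order is forced
start: at (2,-1), heading N
1. arc(left, 4) → at (-2,3), heading W
2. straight(1) → at (-3,3), heading W
no rival 2-sequence matches.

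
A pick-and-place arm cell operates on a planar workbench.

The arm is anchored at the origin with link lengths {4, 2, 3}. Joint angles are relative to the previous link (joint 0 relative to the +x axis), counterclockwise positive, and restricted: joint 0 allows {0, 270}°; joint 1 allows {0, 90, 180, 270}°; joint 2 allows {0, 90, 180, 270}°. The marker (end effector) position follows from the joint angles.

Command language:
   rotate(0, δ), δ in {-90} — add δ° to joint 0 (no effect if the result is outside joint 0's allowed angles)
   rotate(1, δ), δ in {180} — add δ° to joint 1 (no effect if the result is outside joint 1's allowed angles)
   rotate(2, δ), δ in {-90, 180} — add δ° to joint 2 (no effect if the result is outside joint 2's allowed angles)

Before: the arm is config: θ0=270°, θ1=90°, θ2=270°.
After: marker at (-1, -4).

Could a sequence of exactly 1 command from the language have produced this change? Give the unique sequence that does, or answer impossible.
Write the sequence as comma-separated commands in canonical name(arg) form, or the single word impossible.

rotate(2, -90)

begin: config: θ0=270°, θ1=90°, θ2=270°
step 1 (rotate(2, -90)): config: θ0=270°, θ1=90°, θ2=180°
all 4 alternatives checked — unique.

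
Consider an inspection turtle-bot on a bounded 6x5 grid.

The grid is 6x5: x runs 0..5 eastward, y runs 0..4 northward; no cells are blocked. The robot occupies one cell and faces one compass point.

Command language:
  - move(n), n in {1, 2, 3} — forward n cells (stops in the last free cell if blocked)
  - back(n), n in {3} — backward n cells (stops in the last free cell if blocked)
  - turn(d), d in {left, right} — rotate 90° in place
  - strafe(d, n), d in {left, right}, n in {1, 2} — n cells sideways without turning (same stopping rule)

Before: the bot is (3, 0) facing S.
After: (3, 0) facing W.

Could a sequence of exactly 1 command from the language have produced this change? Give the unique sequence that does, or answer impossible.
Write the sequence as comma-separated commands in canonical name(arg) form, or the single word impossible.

key: parked at (3,0) the whole time — nothing moves the robot
initial: (3, 0) facing S
[1] after turn(right): (3, 0) facing W
uniquely the one of 10 1-step routes that fits.

turn(right)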